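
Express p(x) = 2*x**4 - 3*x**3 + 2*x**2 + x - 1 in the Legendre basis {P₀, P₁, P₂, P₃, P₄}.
(1/15)P₀ + (-4/5)P₁ + (52/21)P₂ + (-6/5)P₃ + (16/35)P₄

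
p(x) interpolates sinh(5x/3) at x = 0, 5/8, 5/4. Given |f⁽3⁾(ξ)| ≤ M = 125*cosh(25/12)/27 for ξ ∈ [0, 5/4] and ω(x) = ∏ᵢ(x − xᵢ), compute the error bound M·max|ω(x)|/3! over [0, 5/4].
15625*sqrt(3)*cosh(25/12)/373248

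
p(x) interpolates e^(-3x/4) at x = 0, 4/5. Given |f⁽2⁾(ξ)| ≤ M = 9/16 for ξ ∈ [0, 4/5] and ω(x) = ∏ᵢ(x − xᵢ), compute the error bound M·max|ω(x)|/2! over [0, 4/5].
9/200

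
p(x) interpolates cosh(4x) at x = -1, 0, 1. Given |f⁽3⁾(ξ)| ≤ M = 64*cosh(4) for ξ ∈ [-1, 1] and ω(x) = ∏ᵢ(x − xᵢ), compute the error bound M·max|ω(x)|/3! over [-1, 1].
64*sqrt(3)*cosh(4)/27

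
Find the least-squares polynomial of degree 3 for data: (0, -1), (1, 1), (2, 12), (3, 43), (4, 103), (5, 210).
-76/63 + (1105/378)x + (-79/36)x² + (217/108)x³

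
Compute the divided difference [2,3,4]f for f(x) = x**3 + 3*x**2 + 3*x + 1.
12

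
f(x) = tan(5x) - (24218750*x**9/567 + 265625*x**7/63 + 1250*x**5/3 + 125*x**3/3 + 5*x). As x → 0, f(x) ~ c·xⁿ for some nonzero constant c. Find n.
11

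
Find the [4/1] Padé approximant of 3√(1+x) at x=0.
(9*x**4/640 - 3*x**3/40 + 27*x**2/40 + 18*x/5 + 3)/(7*x/10 + 1)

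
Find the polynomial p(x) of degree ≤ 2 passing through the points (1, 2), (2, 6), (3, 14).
2*x**2 - 2*x + 2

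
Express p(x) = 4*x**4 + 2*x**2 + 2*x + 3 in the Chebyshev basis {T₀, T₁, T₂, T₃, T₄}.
(11/2)T₀ + (2)T₁ + (3)T₂ + (1/2)T₄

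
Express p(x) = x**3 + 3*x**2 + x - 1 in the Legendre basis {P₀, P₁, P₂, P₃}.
(8/5)P₁ + (2)P₂ + (2/5)P₃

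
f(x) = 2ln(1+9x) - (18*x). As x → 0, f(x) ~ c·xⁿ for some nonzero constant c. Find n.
2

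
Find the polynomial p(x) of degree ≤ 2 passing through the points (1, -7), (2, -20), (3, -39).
-3*x**2 - 4*x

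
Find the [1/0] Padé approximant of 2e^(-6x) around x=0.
2 - 12*x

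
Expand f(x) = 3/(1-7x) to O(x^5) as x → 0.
3 + 21*x + 147*x**2 + 1029*x**3 + 7203*x**4 + O(x**5)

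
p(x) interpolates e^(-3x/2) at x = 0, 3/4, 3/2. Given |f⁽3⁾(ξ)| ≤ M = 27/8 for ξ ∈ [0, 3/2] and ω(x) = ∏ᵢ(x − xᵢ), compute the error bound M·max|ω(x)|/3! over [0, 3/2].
27*sqrt(3)/512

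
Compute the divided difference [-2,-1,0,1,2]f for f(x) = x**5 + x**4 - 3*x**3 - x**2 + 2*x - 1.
1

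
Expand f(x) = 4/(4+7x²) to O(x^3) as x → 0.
1 - 7*x**2/4 + O(x**3)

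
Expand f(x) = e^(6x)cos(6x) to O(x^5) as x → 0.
1 + 6*x - 72*x**3 - 216*x**4 + O(x**5)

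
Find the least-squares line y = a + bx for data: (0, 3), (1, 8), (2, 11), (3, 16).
a = 16/5, b = 21/5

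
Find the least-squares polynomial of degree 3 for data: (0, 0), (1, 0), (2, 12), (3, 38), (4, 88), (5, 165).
-2/21 + (-349/126)x + (193/84)x² + (35/36)x³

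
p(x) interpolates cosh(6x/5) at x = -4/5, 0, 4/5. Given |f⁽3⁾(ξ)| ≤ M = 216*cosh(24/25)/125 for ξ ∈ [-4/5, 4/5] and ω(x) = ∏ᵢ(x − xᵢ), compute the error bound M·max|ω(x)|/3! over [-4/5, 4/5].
512*sqrt(3)*cosh(24/25)/15625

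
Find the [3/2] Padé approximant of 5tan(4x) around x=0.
(-64*x**3/3 + 20*x)/(1 - 32*x**2/5)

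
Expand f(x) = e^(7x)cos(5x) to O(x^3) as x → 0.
1 + 7*x + 12*x**2 + O(x**3)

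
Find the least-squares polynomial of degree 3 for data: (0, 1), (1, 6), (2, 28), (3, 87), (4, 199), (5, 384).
65/63 + (775/378)x + (-5/18)x² + (82/27)x³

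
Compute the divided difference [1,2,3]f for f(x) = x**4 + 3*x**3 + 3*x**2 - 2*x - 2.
46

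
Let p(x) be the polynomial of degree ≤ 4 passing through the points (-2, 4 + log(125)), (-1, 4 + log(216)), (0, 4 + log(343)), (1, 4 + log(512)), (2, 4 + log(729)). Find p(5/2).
4 + log(340405734249*2**(1/4)*3**(35/64)*5**(105/128)*7**(55/64)/17179869184)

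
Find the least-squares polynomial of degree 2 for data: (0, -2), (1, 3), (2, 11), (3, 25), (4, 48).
-7/5 + (1/5)x + (3)x²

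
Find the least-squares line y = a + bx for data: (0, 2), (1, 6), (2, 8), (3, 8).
a = 3, b = 2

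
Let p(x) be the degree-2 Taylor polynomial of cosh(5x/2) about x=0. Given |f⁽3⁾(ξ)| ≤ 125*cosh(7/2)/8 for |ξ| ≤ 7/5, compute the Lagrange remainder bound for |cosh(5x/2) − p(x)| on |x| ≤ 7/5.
343*cosh(7/2)/48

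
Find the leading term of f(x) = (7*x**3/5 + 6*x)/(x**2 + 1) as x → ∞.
7*x/5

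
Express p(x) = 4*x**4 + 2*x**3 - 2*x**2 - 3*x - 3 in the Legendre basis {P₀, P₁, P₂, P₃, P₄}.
(-43/15)P₀ + (-9/5)P₁ + (20/21)P₂ + (4/5)P₃ + (32/35)P₄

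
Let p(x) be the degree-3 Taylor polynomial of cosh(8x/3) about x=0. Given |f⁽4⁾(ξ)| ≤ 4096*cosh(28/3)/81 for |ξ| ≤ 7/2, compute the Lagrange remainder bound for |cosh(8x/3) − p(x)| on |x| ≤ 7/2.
76832*cosh(28/3)/243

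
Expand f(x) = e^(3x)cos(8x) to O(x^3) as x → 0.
1 + 3*x - 55*x**2/2 + O(x**3)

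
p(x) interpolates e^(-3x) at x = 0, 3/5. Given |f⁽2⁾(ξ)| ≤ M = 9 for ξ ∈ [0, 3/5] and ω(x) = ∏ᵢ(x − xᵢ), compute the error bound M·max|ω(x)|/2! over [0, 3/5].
81/200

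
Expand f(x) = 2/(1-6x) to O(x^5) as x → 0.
2 + 12*x + 72*x**2 + 432*x**3 + 2592*x**4 + O(x**5)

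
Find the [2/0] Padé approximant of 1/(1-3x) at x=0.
9*x**2 + 3*x + 1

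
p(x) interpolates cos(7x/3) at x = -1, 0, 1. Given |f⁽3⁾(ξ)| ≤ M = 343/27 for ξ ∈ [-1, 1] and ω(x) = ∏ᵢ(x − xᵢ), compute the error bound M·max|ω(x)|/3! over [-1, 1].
343*sqrt(3)/729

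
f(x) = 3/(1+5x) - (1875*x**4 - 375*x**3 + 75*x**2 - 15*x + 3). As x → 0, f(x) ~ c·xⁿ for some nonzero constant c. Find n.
5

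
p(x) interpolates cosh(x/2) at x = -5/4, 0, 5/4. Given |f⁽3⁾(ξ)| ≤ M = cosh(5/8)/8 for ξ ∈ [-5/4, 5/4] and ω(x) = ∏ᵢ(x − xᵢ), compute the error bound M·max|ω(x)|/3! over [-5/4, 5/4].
125*sqrt(3)*cosh(5/8)/13824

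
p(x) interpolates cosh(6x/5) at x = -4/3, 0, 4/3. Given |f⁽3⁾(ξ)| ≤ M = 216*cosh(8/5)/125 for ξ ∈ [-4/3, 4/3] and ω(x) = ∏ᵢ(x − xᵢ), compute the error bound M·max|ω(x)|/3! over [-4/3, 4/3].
512*sqrt(3)*cosh(8/5)/3375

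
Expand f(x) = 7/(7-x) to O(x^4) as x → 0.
1 + x/7 + x**2/49 + x**3/343 + O(x**4)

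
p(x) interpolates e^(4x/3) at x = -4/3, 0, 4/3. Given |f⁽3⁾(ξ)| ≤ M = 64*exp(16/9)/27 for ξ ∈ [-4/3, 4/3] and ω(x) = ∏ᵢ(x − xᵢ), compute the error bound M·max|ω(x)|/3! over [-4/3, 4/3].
4096*sqrt(3)*exp(16/9)/19683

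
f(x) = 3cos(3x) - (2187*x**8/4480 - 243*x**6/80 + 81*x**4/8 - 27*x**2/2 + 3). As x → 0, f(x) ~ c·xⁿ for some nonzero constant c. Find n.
10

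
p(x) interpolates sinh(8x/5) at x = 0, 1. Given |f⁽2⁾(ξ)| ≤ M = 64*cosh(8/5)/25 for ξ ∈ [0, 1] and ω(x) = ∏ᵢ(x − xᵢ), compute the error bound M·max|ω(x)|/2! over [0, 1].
8*cosh(8/5)/25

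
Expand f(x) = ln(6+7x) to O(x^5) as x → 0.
log(6) + 7*x/6 - 49*x**2/72 + 343*x**3/648 - 2401*x**4/5184 + O(x**5)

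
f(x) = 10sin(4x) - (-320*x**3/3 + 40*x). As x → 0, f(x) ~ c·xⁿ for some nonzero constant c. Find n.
5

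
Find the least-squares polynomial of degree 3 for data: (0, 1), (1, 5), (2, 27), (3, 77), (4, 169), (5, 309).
23/21 + (-118/63)x + (80/21)x² + (16/9)x³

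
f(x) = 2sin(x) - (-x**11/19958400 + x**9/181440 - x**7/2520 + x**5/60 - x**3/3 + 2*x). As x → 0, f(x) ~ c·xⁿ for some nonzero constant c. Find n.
13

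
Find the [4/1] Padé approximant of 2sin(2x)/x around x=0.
8*x**4/15 - 8*x**2/3 + 4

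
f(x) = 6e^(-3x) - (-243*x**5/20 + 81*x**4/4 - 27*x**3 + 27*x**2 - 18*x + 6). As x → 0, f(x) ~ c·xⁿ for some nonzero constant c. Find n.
6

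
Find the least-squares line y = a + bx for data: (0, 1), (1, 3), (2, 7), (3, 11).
a = 2/5, b = 17/5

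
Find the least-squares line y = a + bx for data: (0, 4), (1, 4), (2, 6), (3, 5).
a = 4, b = 1/2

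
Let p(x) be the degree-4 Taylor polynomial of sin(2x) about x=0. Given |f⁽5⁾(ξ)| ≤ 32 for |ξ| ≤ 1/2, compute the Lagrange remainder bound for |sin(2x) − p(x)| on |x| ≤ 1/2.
1/120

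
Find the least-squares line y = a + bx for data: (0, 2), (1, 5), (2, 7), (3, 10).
a = 21/10, b = 13/5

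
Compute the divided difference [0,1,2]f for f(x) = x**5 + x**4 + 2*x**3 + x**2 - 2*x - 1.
29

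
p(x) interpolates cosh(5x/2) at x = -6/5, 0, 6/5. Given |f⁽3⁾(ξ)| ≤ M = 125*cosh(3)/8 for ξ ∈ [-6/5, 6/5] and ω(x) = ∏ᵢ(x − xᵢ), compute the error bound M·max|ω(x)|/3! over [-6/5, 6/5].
sqrt(3)*cosh(3)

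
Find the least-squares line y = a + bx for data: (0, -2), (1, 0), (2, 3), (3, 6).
a = -23/10, b = 27/10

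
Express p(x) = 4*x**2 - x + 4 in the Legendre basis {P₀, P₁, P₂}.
(16/3)P₀ - P₁ + (8/3)P₂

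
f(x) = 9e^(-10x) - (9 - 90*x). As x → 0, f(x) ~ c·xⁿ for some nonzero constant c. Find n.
2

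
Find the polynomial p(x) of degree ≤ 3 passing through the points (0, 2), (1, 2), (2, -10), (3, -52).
-3*x**3 + 3*x**2 + 2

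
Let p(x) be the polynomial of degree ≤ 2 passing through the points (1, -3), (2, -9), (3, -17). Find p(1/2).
-3/4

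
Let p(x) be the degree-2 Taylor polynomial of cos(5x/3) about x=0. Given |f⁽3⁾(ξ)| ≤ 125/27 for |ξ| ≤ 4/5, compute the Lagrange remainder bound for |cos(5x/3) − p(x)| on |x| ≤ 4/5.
32/81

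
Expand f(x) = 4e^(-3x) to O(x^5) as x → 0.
4 - 12*x + 18*x**2 - 18*x**3 + 27*x**4/2 + O(x**5)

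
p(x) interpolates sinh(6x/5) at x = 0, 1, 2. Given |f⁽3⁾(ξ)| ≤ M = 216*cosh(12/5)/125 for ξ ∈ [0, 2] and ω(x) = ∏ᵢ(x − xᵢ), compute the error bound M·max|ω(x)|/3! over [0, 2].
8*sqrt(3)*cosh(12/5)/125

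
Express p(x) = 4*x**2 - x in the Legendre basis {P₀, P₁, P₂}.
(4/3)P₀ - P₁ + (8/3)P₂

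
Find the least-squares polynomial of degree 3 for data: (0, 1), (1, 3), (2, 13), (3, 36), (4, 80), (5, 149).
127/126 + (131/756)x + (53/63)x² + (109/108)x³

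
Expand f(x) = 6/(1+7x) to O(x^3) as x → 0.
6 - 42*x + 294*x**2 + O(x**3)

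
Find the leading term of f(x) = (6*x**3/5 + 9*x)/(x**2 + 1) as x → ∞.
6*x/5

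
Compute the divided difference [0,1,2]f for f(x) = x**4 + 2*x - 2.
7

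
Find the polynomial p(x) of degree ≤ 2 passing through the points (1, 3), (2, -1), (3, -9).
-2*x**2 + 2*x + 3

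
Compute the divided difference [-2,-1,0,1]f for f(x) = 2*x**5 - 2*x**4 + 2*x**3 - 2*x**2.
16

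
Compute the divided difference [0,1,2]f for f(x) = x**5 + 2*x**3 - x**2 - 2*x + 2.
20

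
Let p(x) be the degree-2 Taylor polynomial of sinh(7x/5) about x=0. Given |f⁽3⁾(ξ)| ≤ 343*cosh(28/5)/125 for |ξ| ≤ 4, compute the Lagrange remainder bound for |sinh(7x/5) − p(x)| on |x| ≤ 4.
10976*cosh(28/5)/375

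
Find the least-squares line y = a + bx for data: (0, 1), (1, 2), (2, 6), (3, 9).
a = 3/10, b = 14/5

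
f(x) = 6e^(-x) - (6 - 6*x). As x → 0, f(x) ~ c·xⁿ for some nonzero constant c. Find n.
2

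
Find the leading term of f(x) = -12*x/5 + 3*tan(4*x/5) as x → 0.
64*x**3/125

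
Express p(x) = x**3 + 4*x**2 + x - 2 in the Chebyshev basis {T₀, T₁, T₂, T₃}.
(7/4)T₁ + (2)T₂ + (1/4)T₃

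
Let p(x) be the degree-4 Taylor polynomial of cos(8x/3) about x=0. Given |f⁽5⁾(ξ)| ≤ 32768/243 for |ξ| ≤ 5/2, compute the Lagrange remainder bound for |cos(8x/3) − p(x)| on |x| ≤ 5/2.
80000/729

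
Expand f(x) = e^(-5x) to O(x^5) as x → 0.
1 - 5*x + 25*x**2/2 - 125*x**3/6 + 625*x**4/24 + O(x**5)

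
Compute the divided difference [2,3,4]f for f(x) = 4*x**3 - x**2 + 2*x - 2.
35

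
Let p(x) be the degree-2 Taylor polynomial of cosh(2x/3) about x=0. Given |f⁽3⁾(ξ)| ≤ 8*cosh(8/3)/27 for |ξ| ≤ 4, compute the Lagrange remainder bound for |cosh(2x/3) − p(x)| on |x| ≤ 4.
256*cosh(8/3)/81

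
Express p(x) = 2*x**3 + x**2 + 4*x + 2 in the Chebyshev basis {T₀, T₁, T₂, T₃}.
(5/2)T₀ + (11/2)T₁ + (1/2)T₂ + (1/2)T₃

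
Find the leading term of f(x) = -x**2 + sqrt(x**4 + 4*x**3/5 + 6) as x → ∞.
2*x/5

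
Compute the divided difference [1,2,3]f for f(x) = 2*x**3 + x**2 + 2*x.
13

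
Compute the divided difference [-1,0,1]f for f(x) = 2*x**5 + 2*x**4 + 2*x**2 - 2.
4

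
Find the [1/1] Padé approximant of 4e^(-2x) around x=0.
(4 - 4*x)/(x + 1)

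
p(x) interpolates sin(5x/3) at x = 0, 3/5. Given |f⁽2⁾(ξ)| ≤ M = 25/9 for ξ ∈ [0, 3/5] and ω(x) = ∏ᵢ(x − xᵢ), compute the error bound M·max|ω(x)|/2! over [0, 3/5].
1/8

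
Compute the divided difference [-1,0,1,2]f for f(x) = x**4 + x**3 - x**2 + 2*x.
3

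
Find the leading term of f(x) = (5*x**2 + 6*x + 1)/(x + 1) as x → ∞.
5*x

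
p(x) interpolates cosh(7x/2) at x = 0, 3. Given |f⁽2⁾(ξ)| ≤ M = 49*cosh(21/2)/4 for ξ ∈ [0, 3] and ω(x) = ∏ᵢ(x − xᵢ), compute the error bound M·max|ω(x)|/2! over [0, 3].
441*cosh(21/2)/32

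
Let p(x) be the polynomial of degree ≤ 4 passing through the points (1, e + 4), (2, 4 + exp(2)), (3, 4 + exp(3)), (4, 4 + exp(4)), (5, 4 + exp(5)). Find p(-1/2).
-385*exp(4)/32 - 693*exp(2)/32 + 4 + 1155*e/128 + 315*exp(5)/128 + 1485*exp(3)/64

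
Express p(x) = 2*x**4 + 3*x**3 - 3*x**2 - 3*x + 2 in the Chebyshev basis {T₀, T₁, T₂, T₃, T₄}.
(5/4)T₀ + (-3/4)T₁ + (-1/2)T₂ + (3/4)T₃ + (1/4)T₄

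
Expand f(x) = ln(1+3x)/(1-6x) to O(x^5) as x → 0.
3*x + 27*x**2/2 + 90*x**3 + 2079*x**4/4 + O(x**5)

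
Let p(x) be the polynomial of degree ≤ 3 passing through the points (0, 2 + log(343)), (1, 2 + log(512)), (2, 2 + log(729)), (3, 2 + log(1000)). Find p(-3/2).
2 + log(8183243915489726346684277347882562022607*2**(1/8)*3**(5/8)*5**(7/16)*7**(11/16)/811296384146066816957890051440640000000)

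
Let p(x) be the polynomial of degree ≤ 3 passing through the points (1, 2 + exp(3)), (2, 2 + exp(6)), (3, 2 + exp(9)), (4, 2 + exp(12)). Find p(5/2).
-exp(12)/16 - exp(3)/16 + 2 + 9*exp(6)/16 + 9*exp(9)/16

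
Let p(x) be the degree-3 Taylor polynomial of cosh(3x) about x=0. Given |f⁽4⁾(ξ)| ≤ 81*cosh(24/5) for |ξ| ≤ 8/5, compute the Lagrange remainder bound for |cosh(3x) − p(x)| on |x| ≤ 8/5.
13824*cosh(24/5)/625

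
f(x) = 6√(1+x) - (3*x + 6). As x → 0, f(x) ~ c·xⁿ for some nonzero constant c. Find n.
2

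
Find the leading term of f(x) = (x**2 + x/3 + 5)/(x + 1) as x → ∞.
x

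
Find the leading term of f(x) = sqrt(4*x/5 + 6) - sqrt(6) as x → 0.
sqrt(6)*x/15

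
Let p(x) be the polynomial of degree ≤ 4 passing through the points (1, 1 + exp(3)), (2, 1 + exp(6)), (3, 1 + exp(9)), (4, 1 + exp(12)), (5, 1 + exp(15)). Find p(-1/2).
-385*exp(12)/32 - 693*exp(6)/32 + 1 + 1155*exp(3)/128 + 1485*exp(9)/64 + 315*exp(15)/128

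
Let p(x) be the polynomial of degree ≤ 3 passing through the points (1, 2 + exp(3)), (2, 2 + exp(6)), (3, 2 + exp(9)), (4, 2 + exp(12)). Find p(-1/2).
-35*exp(12)/16 - 189*exp(6)/16 + 2 + 105*exp(3)/16 + 135*exp(9)/16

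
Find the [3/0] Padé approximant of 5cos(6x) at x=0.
5 - 90*x**2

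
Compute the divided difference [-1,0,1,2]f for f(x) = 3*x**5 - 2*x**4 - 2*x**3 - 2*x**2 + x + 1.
9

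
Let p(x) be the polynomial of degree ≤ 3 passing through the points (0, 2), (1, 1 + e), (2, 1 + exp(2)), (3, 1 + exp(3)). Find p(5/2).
-5*e/16 + 17/16 + 5*exp(3)/16 + 15*exp(2)/16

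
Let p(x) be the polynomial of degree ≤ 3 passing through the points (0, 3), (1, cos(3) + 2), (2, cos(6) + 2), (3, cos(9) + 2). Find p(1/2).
15*cos(3)/16 - 5*cos(6)/16 + cos(9)/16 + 37/16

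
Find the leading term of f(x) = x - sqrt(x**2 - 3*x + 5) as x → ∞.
3/2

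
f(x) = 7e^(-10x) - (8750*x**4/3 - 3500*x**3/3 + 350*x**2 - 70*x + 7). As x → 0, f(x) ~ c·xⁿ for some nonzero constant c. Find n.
5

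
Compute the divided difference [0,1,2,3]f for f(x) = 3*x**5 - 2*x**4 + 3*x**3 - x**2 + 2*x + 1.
66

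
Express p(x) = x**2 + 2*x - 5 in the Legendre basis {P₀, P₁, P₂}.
(-14/3)P₀ + (2)P₁ + (2/3)P₂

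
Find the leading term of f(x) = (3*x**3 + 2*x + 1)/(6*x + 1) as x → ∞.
x**2/2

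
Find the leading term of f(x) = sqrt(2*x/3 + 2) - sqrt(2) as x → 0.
sqrt(2)*x/6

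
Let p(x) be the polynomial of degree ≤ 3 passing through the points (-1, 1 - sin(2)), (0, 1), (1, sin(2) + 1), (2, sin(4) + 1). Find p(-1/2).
-5*sin(2)/8 + sin(4)/16 + 1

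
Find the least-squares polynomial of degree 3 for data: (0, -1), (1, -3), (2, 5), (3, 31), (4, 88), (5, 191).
-53/42 + (-157/252)x + (-7/3)x² + (73/36)x³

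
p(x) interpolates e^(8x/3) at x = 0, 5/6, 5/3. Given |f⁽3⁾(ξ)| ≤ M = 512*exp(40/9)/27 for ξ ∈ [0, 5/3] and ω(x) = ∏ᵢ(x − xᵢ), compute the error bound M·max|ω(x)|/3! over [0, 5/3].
8000*sqrt(3)*exp(40/9)/19683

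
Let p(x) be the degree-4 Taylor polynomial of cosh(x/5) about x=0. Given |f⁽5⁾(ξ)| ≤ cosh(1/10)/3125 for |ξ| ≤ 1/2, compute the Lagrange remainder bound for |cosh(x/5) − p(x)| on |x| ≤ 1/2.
cosh(1/10)/12000000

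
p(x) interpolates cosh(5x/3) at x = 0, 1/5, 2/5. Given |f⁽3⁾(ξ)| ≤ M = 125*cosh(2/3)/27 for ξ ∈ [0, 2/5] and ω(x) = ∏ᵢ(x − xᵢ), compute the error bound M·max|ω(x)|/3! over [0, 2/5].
sqrt(3)*cosh(2/3)/729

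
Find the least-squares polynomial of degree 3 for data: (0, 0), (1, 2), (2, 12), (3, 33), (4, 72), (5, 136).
-10/63 + (272/189)x + (31/126)x² + (53/54)x³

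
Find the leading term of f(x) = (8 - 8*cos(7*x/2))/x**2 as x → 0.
49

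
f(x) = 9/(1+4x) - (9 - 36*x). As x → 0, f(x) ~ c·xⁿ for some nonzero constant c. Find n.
2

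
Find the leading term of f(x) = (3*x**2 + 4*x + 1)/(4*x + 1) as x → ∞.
3*x/4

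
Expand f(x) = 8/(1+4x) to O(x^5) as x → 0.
8 - 32*x + 128*x**2 - 512*x**3 + 2048*x**4 + O(x**5)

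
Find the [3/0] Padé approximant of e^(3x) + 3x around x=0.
9*x**3/2 + 9*x**2/2 + 6*x + 1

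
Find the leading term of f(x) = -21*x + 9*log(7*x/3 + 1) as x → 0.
-49*x**2/2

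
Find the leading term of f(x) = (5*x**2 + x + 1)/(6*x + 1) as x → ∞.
5*x/6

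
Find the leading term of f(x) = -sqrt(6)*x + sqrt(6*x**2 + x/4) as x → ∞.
sqrt(6)/48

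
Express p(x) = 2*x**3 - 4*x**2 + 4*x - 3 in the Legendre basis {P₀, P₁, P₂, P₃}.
(-13/3)P₀ + (26/5)P₁ + (-8/3)P₂ + (4/5)P₃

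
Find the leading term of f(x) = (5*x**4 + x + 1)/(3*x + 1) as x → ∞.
5*x**3/3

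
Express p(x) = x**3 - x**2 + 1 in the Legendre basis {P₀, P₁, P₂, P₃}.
(2/3)P₀ + (3/5)P₁ + (-2/3)P₂ + (2/5)P₃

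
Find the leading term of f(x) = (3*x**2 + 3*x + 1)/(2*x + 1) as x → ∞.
3*x/2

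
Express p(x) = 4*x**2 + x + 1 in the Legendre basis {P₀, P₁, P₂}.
(7/3)P₀ + P₁ + (8/3)P₂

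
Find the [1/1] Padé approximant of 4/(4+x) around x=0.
1/(x/4 + 1)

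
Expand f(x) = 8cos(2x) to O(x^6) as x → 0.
8 - 16*x**2 + 16*x**4/3 + O(x**6)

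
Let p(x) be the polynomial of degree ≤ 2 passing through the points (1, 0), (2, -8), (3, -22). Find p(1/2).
7/4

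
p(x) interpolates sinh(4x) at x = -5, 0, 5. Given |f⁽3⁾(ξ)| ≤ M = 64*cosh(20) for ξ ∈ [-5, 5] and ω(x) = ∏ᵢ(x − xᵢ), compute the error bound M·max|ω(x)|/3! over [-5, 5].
8000*sqrt(3)*cosh(20)/27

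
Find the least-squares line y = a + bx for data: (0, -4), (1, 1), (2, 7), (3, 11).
a = -39/10, b = 51/10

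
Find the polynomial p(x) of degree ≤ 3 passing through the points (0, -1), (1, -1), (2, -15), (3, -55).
-2*x**3 - x**2 + 3*x - 1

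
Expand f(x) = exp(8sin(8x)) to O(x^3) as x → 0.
1 + 64*x + 2048*x**2 + O(x**3)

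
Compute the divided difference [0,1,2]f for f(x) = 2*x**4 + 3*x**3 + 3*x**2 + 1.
26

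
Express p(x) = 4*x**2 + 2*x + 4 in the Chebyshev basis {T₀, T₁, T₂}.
(6)T₀ + (2)T₁ + (2)T₂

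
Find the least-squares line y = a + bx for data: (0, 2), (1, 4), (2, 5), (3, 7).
a = 21/10, b = 8/5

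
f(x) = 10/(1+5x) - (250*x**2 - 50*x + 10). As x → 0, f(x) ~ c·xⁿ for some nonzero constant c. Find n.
3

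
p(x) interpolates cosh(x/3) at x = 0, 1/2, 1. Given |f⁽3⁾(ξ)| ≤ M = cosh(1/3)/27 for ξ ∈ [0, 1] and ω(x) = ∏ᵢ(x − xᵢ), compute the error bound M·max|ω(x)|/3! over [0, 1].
sqrt(3)*cosh(1/3)/5832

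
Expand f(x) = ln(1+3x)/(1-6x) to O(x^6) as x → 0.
3*x + 27*x**2/2 + 90*x**3 + 2079*x**4/4 + 31671*x**5/10 + O(x**6)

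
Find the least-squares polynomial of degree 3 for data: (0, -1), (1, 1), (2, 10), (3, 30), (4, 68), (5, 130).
-137/126 + (1007/756)x + (17/252)x² + (53/54)x³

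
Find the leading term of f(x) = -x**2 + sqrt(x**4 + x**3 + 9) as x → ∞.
x/2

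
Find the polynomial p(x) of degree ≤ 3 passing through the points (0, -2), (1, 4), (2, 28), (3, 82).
2*x**3 + 3*x**2 + x - 2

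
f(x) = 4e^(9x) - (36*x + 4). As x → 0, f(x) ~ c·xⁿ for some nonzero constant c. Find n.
2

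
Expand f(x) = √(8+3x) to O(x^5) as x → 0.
2*sqrt(2) + 3*sqrt(2)*x/8 - 9*sqrt(2)*x**2/256 + 27*sqrt(2)*x**3/4096 - 405*sqrt(2)*x**4/262144 + O(x**5)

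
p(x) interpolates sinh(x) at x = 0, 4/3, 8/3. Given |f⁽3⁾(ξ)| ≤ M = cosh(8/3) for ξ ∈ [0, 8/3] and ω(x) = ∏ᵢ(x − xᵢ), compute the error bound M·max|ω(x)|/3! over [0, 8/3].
64*sqrt(3)*cosh(8/3)/729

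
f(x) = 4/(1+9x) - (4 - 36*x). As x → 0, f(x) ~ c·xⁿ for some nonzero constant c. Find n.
2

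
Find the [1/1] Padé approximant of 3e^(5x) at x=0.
(15*x/2 + 3)/(1 - 5*x/2)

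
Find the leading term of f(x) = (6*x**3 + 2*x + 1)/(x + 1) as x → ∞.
6*x**2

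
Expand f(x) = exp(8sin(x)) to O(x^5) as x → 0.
1 + 8*x + 32*x**2 + 84*x**3 + 160*x**4 + O(x**5)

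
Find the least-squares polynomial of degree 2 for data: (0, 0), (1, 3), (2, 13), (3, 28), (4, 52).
4/35 + (-37/70)x + (47/14)x²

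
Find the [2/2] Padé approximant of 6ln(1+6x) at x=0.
36*x*(3*x + 1)/(6*x**2 + 6*x + 1)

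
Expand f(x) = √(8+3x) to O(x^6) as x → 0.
2*sqrt(2) + 3*sqrt(2)*x/8 - 9*sqrt(2)*x**2/256 + 27*sqrt(2)*x**3/4096 - 405*sqrt(2)*x**4/262144 + 1701*sqrt(2)*x**5/4194304 + O(x**6)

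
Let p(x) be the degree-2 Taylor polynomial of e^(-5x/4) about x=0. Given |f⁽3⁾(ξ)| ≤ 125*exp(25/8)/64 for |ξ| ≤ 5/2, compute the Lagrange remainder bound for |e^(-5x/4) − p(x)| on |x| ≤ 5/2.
15625*exp(25/8)/3072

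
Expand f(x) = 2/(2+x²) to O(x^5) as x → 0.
1 - x**2/2 + x**4/4 + O(x**5)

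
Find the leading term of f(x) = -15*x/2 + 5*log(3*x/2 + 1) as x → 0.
-45*x**2/8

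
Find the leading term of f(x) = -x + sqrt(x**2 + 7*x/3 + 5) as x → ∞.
7/6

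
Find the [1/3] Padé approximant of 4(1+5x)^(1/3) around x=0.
(50*x/3 + 4)/(125*x**3/81 - 25*x**2/18 + 5*x/2 + 1)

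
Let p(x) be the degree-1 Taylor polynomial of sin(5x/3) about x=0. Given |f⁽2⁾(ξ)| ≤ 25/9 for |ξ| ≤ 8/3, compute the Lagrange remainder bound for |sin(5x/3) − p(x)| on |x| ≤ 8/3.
800/81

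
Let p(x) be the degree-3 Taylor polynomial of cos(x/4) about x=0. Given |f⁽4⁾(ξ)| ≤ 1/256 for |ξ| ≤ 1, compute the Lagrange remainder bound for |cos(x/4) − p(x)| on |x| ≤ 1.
1/6144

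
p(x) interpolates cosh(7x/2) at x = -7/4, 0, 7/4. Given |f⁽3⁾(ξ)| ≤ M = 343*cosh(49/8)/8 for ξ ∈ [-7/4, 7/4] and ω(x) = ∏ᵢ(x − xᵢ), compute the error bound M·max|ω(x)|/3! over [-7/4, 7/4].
117649*sqrt(3)*cosh(49/8)/13824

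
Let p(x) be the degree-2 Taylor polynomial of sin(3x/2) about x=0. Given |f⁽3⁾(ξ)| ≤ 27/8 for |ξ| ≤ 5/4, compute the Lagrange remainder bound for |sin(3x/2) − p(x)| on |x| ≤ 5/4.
1125/1024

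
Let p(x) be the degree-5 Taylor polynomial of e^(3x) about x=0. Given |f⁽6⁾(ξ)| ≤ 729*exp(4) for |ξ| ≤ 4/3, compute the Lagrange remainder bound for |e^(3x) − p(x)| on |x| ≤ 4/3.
256*exp(4)/45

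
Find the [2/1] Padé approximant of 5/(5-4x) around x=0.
1/(1 - 4*x/5)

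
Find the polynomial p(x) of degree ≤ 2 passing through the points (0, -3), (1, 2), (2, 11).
2*x**2 + 3*x - 3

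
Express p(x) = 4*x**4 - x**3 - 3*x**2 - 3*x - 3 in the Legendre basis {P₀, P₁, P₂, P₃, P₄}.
(-16/5)P₀ + (-18/5)P₁ + (2/7)P₂ + (-2/5)P₃ + (32/35)P₄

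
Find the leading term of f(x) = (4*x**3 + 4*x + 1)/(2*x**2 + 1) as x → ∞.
2*x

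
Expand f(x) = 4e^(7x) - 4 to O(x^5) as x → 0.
28*x + 98*x**2 + 686*x**3/3 + 2401*x**4/6 + O(x**5)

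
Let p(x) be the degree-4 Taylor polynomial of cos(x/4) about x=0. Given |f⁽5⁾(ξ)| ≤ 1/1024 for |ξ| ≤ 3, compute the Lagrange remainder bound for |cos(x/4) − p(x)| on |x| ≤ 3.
81/40960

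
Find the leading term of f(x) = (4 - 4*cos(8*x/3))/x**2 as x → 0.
128/9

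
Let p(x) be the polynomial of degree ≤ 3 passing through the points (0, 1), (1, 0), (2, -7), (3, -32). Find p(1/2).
1/2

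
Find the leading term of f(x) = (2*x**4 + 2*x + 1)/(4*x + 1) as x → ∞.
x**3/2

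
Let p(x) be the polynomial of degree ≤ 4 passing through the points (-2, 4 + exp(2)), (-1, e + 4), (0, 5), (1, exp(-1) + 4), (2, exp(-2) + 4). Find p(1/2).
(-5 + 60*e + (-20*e + 3*exp(2) + 602)*exp(2))*exp(-2)/128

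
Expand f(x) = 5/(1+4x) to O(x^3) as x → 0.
5 - 20*x + 80*x**2 + O(x**3)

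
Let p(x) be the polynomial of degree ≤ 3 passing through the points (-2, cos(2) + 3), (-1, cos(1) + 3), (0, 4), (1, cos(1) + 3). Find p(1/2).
cos(2)/16 + 63/16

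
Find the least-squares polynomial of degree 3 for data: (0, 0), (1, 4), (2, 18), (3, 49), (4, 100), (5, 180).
-2/63 + (166/189)x + (139/63)x² + (26/27)x³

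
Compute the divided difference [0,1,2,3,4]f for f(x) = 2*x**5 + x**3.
20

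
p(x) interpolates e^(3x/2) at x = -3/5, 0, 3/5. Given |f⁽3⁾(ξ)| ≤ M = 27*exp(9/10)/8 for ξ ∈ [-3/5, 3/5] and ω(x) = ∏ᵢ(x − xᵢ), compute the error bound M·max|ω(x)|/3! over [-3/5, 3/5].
27*sqrt(3)*exp(9/10)/1000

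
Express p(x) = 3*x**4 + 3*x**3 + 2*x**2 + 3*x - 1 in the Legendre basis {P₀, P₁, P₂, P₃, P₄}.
(4/15)P₀ + (24/5)P₁ + (64/21)P₂ + (6/5)P₃ + (24/35)P₄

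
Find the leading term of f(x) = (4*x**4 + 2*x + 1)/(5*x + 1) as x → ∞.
4*x**3/5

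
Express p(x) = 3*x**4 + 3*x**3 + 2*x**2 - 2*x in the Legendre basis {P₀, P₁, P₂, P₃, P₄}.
(19/15)P₀ + (-1/5)P₁ + (64/21)P₂ + (6/5)P₃ + (24/35)P₄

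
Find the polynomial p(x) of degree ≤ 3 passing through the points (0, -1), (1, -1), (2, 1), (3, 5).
x**2 - x - 1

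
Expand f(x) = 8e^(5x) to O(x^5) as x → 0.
8 + 40*x + 100*x**2 + 500*x**3/3 + 625*x**4/3 + O(x**5)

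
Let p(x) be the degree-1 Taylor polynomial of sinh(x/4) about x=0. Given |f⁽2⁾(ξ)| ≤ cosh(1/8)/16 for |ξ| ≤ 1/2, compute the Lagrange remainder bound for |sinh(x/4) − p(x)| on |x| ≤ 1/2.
cosh(1/8)/128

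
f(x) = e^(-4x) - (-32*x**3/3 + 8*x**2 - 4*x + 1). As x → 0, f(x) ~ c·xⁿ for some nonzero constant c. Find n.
4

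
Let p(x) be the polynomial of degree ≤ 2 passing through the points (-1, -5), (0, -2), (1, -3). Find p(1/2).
-2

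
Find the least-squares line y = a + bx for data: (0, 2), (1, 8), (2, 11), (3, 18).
a = 21/10, b = 51/10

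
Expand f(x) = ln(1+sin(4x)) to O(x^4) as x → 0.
4*x - 8*x**2 + 32*x**3/3 + O(x**4)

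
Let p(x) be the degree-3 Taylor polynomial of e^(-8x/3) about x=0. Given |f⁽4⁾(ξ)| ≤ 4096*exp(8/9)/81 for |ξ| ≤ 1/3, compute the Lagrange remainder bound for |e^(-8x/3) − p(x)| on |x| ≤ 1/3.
512*exp(8/9)/19683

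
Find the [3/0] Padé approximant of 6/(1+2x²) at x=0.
6 - 12*x**2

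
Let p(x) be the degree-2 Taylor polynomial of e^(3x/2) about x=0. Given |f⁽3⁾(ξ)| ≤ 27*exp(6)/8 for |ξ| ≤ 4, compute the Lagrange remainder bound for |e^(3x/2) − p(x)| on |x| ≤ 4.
36*exp(6)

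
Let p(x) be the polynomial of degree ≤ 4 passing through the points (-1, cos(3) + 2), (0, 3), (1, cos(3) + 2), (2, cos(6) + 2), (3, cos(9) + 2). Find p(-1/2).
-5*cos(9)/128 + 7*cos(6)/32 - 35*cos(3)/128 + 99/32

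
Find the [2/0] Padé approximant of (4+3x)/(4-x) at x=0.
x**2/4 + x + 1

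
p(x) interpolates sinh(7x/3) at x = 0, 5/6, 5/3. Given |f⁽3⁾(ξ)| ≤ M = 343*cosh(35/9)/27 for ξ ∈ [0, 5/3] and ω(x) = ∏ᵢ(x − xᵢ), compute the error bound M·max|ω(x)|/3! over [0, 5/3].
42875*sqrt(3)*cosh(35/9)/157464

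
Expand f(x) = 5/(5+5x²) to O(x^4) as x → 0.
1 - x**2 + O(x**4)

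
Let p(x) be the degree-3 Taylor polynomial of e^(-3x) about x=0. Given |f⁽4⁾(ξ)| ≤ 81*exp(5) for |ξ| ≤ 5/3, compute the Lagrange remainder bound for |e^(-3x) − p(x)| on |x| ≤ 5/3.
625*exp(5)/24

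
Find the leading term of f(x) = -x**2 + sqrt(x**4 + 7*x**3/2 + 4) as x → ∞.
7*x/4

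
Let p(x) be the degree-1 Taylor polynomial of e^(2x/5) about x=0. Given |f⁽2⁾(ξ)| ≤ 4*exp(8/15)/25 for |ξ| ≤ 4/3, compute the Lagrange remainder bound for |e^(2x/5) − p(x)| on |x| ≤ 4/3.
32*exp(8/15)/225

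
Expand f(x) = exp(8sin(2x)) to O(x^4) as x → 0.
1 + 16*x + 128*x**2 + 672*x**3 + O(x**4)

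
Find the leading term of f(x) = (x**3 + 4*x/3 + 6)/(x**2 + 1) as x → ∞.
x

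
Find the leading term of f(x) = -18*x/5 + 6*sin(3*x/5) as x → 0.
-27*x**3/125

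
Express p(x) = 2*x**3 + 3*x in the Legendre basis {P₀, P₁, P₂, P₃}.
(21/5)P₁ + (4/5)P₃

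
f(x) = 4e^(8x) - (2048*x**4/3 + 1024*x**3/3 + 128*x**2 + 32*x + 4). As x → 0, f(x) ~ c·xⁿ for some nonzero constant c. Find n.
5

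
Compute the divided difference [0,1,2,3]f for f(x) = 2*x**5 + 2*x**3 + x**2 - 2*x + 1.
52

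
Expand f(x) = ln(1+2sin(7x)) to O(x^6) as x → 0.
14*x - 98*x**2 + 2401*x**3/3 - 24010*x**4/3 + 1025227*x**5/12 + O(x**6)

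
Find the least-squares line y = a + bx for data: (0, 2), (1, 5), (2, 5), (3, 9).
a = 21/10, b = 21/10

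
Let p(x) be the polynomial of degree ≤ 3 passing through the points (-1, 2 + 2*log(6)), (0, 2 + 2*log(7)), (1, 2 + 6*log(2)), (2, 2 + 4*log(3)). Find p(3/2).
2 + log(96*2**(3/4)*21**(3/8)/7)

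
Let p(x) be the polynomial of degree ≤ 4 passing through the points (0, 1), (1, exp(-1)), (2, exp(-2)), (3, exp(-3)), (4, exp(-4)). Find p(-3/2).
(-2772*exp(3) - 1540*e + 315 + 2970*exp(2) + 1155*exp(4))*exp(-4)/128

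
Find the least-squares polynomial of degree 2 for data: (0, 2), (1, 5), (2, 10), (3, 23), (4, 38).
76/35 + (-1/7)x + (16/7)x²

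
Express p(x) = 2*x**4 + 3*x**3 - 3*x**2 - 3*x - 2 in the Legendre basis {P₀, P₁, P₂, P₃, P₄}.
(-13/5)P₀ + (-6/5)P₁ + (-6/7)P₂ + (6/5)P₃ + (16/35)P₄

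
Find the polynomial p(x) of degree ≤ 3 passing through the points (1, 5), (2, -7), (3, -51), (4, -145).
-3*x**3 + 2*x**2 + 3*x + 3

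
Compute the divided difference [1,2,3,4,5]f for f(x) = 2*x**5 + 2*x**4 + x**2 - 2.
32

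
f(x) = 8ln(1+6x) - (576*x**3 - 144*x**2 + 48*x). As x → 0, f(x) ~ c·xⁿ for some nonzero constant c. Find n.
4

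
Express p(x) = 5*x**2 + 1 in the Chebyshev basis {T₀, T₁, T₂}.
(7/2)T₀ + (5/2)T₂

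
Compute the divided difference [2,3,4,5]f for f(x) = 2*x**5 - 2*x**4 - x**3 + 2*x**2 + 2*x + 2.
221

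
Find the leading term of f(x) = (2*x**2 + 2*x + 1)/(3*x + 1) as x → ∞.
2*x/3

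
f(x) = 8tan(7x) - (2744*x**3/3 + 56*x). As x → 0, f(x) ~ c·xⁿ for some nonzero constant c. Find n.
5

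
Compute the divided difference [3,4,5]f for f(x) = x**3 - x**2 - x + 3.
11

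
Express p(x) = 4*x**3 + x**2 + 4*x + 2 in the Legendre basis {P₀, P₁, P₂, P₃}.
(7/3)P₀ + (32/5)P₁ + (2/3)P₂ + (8/5)P₃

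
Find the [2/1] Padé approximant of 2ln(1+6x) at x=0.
12*x*(x + 1)/(4*x + 1)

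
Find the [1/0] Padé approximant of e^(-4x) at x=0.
1 - 4*x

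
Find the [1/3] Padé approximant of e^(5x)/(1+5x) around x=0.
(15*x/8 + 1)/(875*x**3/48 - 25*x**2/2 + 15*x/8 + 1)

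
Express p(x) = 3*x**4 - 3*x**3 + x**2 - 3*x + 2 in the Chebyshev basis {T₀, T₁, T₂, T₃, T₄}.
(29/8)T₀ + (-21/4)T₁ + (2)T₂ + (-3/4)T₃ + (3/8)T₄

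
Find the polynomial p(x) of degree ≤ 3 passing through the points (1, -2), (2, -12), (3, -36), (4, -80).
-x**3 - x**2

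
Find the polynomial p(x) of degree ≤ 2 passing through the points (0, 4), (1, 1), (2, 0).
x**2 - 4*x + 4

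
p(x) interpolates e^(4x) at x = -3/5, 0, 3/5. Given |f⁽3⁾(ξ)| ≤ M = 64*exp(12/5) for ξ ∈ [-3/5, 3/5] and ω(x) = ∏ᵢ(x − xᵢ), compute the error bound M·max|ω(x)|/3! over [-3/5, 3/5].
64*sqrt(3)*exp(12/5)/125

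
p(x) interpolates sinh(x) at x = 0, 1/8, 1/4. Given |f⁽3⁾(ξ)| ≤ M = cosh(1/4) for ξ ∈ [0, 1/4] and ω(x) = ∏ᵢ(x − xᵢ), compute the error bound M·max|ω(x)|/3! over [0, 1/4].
sqrt(3)*cosh(1/4)/13824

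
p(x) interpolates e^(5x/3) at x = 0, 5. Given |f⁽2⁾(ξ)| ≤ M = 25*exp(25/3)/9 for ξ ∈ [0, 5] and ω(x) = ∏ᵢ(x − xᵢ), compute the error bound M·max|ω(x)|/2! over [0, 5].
625*exp(25/3)/72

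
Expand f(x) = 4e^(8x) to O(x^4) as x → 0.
4 + 32*x + 128*x**2 + 1024*x**3/3 + O(x**4)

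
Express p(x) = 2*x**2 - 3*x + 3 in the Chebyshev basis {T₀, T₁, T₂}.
(4)T₀ + (-3)T₁ + T₂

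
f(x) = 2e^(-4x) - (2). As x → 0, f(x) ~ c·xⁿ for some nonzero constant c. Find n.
1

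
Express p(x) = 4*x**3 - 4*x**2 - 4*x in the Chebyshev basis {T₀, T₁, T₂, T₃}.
(-2)T₀ - T₁ + (-2)T₂ + T₃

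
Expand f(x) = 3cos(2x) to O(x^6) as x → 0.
3 - 6*x**2 + 2*x**4 + O(x**6)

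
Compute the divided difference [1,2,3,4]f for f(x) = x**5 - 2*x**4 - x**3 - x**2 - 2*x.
44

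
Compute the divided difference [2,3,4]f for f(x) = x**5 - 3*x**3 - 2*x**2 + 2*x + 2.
256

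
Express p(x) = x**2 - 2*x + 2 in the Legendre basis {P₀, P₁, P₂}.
(7/3)P₀ + (-2)P₁ + (2/3)P₂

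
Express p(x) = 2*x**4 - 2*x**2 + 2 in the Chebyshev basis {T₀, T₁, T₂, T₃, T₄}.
(7/4)T₀ + (1/4)T₄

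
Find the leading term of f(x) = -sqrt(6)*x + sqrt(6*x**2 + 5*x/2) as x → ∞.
5*sqrt(6)/24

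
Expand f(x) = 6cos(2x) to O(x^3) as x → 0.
6 - 12*x**2 + O(x**3)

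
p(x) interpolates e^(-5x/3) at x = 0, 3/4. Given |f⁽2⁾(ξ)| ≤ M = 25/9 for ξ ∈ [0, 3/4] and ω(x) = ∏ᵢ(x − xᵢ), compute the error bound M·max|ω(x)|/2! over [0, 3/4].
25/128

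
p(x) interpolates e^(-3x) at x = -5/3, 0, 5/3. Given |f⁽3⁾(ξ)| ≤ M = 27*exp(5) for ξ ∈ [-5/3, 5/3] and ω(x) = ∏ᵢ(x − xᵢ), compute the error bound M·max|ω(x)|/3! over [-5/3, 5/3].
125*sqrt(3)*exp(5)/27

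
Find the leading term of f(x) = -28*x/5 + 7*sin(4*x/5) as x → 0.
-224*x**3/375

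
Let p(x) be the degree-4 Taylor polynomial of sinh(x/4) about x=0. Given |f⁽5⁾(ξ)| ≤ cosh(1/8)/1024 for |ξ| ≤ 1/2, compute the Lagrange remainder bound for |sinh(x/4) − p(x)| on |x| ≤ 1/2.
cosh(1/8)/3932160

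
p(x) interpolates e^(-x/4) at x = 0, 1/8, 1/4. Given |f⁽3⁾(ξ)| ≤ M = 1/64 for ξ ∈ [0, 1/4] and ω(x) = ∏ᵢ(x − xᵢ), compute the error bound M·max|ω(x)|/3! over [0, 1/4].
sqrt(3)/884736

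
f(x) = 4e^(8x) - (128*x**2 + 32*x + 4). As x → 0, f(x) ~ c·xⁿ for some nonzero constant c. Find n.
3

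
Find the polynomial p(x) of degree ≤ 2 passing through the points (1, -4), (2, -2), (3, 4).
2*x**2 - 4*x - 2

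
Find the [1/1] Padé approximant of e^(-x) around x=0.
(1 - x/2)/(x/2 + 1)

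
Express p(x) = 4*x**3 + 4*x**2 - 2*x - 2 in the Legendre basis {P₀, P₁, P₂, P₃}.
(-2/3)P₀ + (2/5)P₁ + (8/3)P₂ + (8/5)P₃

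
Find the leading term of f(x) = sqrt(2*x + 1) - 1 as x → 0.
x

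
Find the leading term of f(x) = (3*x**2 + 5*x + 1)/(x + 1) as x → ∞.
3*x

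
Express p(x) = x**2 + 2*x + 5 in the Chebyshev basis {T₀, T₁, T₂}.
(11/2)T₀ + (2)T₁ + (1/2)T₂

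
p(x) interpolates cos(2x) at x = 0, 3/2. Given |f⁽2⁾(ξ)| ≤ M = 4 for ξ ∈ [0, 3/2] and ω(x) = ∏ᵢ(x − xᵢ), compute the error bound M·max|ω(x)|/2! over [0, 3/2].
9/8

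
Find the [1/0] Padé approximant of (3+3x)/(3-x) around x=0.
4*x/3 + 1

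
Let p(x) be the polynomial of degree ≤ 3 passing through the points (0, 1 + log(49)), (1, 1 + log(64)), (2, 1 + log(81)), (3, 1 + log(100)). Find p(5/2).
1 + log(27*5**(5/8)*6**(3/4)*7**(1/8)/4)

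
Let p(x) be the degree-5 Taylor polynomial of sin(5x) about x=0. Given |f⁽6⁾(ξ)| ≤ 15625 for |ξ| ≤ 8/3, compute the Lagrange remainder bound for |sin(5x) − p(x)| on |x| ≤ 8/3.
51200000/6561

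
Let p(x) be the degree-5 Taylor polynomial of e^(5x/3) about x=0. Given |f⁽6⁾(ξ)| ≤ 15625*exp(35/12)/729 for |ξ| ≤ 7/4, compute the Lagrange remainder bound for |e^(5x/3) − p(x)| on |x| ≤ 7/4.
367653125*exp(35/12)/429981696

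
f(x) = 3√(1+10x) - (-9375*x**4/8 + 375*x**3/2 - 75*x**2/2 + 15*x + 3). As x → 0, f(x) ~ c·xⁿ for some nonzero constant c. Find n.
5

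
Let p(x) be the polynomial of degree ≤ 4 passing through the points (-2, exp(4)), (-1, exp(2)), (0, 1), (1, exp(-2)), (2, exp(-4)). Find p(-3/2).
(-5 + 28*exp(2) + 35*(-2 + 4*exp(2) + exp(4))*exp(4))*exp(-4)/128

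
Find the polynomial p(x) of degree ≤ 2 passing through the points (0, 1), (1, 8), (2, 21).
3*x**2 + 4*x + 1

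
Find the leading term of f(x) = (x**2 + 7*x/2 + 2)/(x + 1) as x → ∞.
x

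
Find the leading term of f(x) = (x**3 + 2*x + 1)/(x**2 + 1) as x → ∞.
x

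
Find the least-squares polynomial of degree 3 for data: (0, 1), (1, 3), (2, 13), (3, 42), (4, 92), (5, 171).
7/6 + (-463/252)x + (85/42)x² + (37/36)x³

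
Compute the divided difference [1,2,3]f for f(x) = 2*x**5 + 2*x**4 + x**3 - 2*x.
236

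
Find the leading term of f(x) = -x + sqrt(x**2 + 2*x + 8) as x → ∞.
1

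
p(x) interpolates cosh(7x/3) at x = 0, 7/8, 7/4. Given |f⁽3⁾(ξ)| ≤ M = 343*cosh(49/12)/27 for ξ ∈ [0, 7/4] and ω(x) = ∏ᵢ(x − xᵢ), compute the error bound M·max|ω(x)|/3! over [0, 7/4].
117649*sqrt(3)*cosh(49/12)/373248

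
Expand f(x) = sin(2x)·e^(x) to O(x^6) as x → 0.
2*x + 2*x**2 - x**3/3 - x**4 - 19*x**5/60 + O(x**6)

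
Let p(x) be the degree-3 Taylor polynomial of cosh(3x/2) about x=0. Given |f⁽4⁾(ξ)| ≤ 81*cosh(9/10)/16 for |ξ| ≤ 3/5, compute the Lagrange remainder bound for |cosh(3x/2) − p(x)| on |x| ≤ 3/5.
2187*cosh(9/10)/80000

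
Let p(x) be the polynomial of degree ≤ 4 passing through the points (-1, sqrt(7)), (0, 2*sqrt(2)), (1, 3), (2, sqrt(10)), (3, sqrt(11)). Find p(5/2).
-105/64 - 5*sqrt(7)/128 + 7*sqrt(2)/16 + 35*sqrt(11)/128 + 35*sqrt(10)/32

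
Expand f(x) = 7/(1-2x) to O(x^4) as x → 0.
7 + 14*x + 28*x**2 + 56*x**3 + O(x**4)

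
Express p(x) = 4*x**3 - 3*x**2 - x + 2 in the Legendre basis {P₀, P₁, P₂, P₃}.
P₀ + (7/5)P₁ + (-2)P₂ + (8/5)P₃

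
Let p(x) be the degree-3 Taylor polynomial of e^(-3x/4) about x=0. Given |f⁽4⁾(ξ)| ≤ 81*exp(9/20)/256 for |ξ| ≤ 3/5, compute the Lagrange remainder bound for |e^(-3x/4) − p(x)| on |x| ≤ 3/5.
2187*exp(9/20)/1280000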